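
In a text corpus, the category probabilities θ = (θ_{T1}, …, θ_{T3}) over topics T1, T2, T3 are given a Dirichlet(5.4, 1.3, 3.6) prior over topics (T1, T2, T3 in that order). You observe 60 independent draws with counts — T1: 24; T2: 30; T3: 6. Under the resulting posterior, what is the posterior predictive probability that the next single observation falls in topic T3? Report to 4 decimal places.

The Dirichlet prior is conjugate to the Multinomial likelihood: each posterior αⱼ = prior αⱼ + observed count nⱼ.
Posterior concentration: (29.4, 31.3, 9.6), total = 70.3.
P(next = T3 | data) = α_{T3}/Σα = 0.1366.

0.1366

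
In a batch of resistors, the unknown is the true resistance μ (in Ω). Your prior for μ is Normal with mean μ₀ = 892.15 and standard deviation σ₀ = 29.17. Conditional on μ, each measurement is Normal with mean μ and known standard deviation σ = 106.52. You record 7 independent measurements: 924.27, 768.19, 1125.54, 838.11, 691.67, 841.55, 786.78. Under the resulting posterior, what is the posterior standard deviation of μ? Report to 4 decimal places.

23.6217

For Normal data with known variance σ², a Normal(μ₀, σ₀²) prior on μ is conjugate. Posterior precision = 1/σ₀² + n/σ²; posterior mean is the precision-weighted average of μ₀ and x̄.
σ₀² = 29.17² = 850.8889, σ² = 106.52² = 11346.5104; σ² + n·σ₀² = 11346.5104 + 7·850.8889 = 17302.7327.
Posterior precision = 1/σ₀² + n/σ² = 1/850.8889 + 7/11346.5104 = (σ² + n·σ₀²)/(σ₀²σ²) = 17302.7327/(850.8889·11346.5104); posterior variance σₙ² = σ₀²σ²/(σ² + n·σ₀²) = 850.8889·11346.5104/17302.7327 = 557.982367.
Posterior SD = √σₙ² = √(850.8889·11346.5104/17302.7327) = 23.6217.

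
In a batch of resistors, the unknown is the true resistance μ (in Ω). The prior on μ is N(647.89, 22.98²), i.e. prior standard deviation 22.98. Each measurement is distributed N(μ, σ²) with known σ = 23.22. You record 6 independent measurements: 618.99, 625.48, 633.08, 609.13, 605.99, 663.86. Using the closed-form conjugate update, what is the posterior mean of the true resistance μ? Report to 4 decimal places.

629.2587

For Normal data with known variance σ², a Normal(μ₀, σ₀²) prior on μ is conjugate. Posterior precision = 1/σ₀² + n/σ²; posterior mean is the precision-weighted average of μ₀ and x̄.
Σxᵢ = 618.99 + 625.48 + 633.08 + 609.13 + 605.99 + 663.86 = 3756.53, so n·x̄ = 3756.53.
σ₀² = 22.98² = 528.0804, σ² = 23.22² = 539.1684; σ² + n·σ₀² = 539.1684 + 6·528.0804 = 3707.6508.
Posterior mean = (μ₀/σ₀² + n·x̄/σ²)/(1/σ₀² + n/σ²) = (σ²·μ₀ + σ₀²·n·x̄)/(σ² + n·σ₀²) = (539.1684·647.89 + 528.0804·3756.53)/3707.6508 = 2333071.679688/3707.6508 = 629.2587.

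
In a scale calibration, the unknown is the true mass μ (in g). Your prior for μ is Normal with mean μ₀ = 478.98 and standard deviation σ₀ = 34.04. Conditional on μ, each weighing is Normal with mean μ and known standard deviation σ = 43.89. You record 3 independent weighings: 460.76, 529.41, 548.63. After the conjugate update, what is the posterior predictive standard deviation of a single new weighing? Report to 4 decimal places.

For Normal data with known variance σ², a Normal(μ₀, σ₀²) prior on μ is conjugate. Posterior precision = 1/σ₀² + n/σ²; posterior mean is the precision-weighted average of μ₀ and x̄.
σ₀² = 34.04² = 1158.7216, σ² = 43.89² = 1926.3321; σ² + n·σ₀² = 1926.3321 + 3·1158.7216 = 5402.4969.
Posterior precision = 1/σ₀² + n/σ² = 1/1158.7216 + 3/1926.3321 = (σ² + n·σ₀²)/(σ₀²σ²) = 5402.4969/(1158.7216·1926.3321); posterior variance σₙ² = σ₀²σ²/(σ² + n·σ₀²) = 1158.7216·1926.3321/5402.4969 = 413.157593.
Predictive variance for one new observation = σₙ² + σ² = 1158.7216·1926.3321/5402.4969 + 1926.3321 = σ²·(σ₀² + 5402.4969)/5402.4969 = 1926.3321·6561.2185/5402.4969 = 2339.489693; SD = √(1926.3321·6561.2185/5402.4969) = 48.3683.

48.3683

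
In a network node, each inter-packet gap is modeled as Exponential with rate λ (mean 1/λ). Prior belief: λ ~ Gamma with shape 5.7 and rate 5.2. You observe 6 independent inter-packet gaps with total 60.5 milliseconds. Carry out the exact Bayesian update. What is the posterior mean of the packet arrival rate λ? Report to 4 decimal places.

With a Gamma(shape α, rate β) prior on the exponential rate λ, the posterior after n observations with total T = Σxᵢ is Gamma(α+n, β+T).
Posterior: Gamma(5.7+6, 5.2+60.5) = Gamma(11.7, 65.7).
Posterior mean of λ = α/β = 11.7/65.7 = 0.1781.

0.1781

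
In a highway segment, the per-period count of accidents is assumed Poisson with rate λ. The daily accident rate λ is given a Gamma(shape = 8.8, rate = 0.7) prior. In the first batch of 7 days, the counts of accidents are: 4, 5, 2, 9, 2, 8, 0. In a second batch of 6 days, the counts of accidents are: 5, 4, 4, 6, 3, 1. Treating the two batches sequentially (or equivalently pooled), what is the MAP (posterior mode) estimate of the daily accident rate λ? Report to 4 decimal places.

4.4380

With a Gamma(shape α, rate β) prior, the Poisson likelihood is conjugate: the posterior is Gamma(α + ΣXᵢ, β + n).
Batch 1: sum of counts S = 30 over n = 7 days.
After batch 1: Gamma(α+S, β+n) = Gamma(8.8+30, 0.7+7) = Gamma(38.8, 7.7).
Batch 2: sum of counts S = 23 over n = 6 days.
After batch 2: Gamma(α+S, β+n) = Gamma(38.8+23, 7.7+6) = Gamma(61.8, 13.7).
Mode of Gamma(α,β) for α≥1 is (α−1)/β = 60.8/13.7 = 4.4380.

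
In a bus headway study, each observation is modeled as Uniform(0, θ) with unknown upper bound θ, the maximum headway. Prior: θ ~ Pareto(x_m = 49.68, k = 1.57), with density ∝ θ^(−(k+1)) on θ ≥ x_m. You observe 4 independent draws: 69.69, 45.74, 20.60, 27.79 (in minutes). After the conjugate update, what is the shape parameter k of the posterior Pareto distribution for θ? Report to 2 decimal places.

5.57

A Pareto(scale x_m, shape k) prior on the upper bound θ of Uniform(0, θ) is conjugate: posterior is Pareto(max(x_m, max xᵢ), k + n).
Sample maximum = 69.69; prior scale x_m = 49.68 → posterior scale = max = 69.69.
Posterior shape = 1.57 + 4 = 5.57.
Posterior shape k = 5.57.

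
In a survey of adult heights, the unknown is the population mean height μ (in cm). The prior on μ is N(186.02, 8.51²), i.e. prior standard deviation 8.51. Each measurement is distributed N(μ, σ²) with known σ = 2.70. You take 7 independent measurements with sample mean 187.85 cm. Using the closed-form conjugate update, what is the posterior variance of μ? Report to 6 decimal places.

For Normal data with known variance σ², a Normal(μ₀, σ₀²) prior on μ is conjugate. Posterior precision = 1/σ₀² + n/σ²; posterior mean is the precision-weighted average of μ₀ and x̄.
σ₀² = 8.51² = 72.4201, σ² = 2.70² = 7.29; σ² + n·σ₀² = 7.29 + 7·72.4201 = 514.2307.
Posterior precision = 1/σ₀² + n/σ² = 1/72.4201 + 7/7.29 = (σ² + n·σ₀²)/(σ₀²σ²) = 514.2307/(72.4201·7.29); posterior variance σₙ² = σ₀²σ²/(σ² + n·σ₀²) = 72.4201·7.29/514.2307 = 1.026665.

1.026665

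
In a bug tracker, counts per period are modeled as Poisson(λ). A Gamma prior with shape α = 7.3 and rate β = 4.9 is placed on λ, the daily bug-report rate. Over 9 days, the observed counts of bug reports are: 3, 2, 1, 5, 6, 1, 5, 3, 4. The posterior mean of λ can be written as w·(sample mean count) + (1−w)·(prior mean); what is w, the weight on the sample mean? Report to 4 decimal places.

0.6475

With a Gamma(shape α, rate β) prior, the Poisson likelihood is conjugate: the posterior is Gamma(α + ΣXᵢ, β + n).
Posterior mean = (α₀+S)/(β₀+n) = [n/(β₀+n)]·(S/n) + [β₀/(β₀+n)]·(α₀/β₀), so only n and β₀ enter the weight.
Weight on data w = n/(β₀+n) = 9/(4.9+9) = 9/13.9 = 0.6475.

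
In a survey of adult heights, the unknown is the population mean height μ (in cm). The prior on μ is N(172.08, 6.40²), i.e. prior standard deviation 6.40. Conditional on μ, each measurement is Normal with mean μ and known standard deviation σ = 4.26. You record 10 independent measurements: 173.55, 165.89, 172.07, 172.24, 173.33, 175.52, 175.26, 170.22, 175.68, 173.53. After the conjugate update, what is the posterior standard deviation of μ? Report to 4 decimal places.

1.3182

For Normal data with known variance σ², a Normal(μ₀, σ₀²) prior on μ is conjugate. Posterior precision = 1/σ₀² + n/σ²; posterior mean is the precision-weighted average of μ₀ and x̄.
σ₀² = 6.40² = 40.96, σ² = 4.26² = 18.1476; σ² + n·σ₀² = 18.1476 + 10·40.96 = 427.7476.
Posterior precision = 1/σ₀² + n/σ² = 1/40.96 + 10/18.1476 = (σ² + n·σ₀²)/(σ₀²σ²) = 427.7476/(40.96·18.1476); posterior variance σₙ² = σ₀²σ²/(σ² + n·σ₀²) = 40.96·18.1476/427.7476 = 1.737767.
Posterior SD = √σₙ² = √(40.96·18.1476/427.7476) = 1.3182.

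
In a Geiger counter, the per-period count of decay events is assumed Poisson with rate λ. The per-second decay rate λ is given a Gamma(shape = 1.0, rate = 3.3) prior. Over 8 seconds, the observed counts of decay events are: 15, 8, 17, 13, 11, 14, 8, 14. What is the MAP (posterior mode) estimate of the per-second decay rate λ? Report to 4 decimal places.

With a Gamma(shape α, rate β) prior, the Poisson likelihood is conjugate: the posterior is Gamma(α + ΣXᵢ, β + n).
Sum of counts S = 100 over n = 8 seconds.
Posterior: Gamma(α+S, β+n) = Gamma(1.0+100, 3.3+8) = Gamma(101.0, 11.3).
Mode of Gamma(α,β) for α≥1 is (α−1)/β = 100.0/11.3 = 8.8496.

8.8496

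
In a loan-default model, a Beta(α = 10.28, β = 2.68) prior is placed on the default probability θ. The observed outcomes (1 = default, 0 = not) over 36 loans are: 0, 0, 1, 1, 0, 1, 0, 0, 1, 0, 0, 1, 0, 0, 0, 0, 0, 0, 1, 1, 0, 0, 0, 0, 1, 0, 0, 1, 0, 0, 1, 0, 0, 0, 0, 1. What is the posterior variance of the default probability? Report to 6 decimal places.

The Beta prior is conjugate to a Binomial/Bernoulli likelihood; the update adds successes to α and failures to β.
Posterior: Beta(α+k, β+n−k) = Beta(10.28+11, 2.68+25) = Beta(21.28, 27.68).
Var = αβ/((α+β)²(α+β+1)) = 21.28·27.68/(48.96²·49.96) = 0.004918.

0.004918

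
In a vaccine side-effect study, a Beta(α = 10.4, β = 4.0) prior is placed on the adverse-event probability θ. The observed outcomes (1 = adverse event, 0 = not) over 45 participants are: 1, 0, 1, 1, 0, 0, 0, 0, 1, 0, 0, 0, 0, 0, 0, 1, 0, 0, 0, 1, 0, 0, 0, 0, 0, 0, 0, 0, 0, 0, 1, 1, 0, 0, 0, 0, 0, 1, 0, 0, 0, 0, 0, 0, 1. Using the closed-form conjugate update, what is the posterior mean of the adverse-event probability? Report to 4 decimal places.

0.3434

The Beta prior is conjugate to a Binomial/Bernoulli likelihood; the update adds successes to α and failures to β.
Posterior: Beta(α+k, β+n−k) = Beta(10.4+10, 4.0+35) = Beta(20.4, 39.0).
Posterior mean = α/(α+β) = 20.4/59.4 = 0.3434.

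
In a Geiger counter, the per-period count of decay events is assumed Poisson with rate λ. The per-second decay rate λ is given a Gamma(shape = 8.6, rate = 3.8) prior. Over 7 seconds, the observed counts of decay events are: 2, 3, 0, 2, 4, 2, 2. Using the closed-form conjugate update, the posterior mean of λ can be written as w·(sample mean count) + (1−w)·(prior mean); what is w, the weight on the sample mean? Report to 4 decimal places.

With a Gamma(shape α, rate β) prior, the Poisson likelihood is conjugate: the posterior is Gamma(α + ΣXᵢ, β + n).
Posterior mean = (α₀+S)/(β₀+n) = [n/(β₀+n)]·(S/n) + [β₀/(β₀+n)]·(α₀/β₀), so only n and β₀ enter the weight.
Weight on data w = n/(β₀+n) = 7/(3.8+7) = 7/10.8 = 0.6481.

0.6481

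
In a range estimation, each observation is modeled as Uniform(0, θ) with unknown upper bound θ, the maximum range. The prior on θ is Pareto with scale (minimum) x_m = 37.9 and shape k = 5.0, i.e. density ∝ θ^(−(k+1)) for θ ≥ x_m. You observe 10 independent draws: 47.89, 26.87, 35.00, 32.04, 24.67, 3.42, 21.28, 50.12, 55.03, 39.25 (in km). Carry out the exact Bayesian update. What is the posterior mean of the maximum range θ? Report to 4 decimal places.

A Pareto(scale x_m, shape k) prior on the upper bound θ of Uniform(0, θ) is conjugate: posterior is Pareto(max(x_m, max xᵢ), k + n).
Sample maximum = 55.03; prior scale x_m = 37.9 → posterior scale = max = 55.03.
Posterior shape = 5.0 + 10 = 15.0.
E[θ|data] = k·x_m/(k−1) = 15.0·55.03/14.0 = 58.9607.

58.9607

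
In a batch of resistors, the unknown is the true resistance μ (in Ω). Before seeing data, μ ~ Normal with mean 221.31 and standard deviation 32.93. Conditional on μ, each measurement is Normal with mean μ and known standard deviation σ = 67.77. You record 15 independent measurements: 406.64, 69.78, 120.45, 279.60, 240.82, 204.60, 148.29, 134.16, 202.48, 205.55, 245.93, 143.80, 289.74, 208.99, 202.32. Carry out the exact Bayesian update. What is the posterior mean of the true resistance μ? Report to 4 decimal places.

210.0547

For Normal data with known variance σ², a Normal(μ₀, σ₀²) prior on μ is conjugate. Posterior precision = 1/σ₀² + n/σ²; posterior mean is the precision-weighted average of μ₀ and x̄.
Σxᵢ = 406.64 + 69.78 + 120.45 + 279.60 + 240.82 + 204.60 + 148.29 + 134.16 + 202.48 + 205.55 + 245.93 + 143.80 + 289.74 + 208.99 + 202.32 = 3103.15, so n·x̄ = 3103.15.
σ₀² = 32.93² = 1084.3849, σ² = 67.77² = 4592.7729; σ² + n·σ₀² = 4592.7729 + 15·1084.3849 = 20858.5464.
Posterior mean = (μ₀/σ₀² + n·x̄/σ²)/(1/σ₀² + n/σ²) = (σ²·μ₀ + σ₀²·n·x̄)/(σ² + n·σ₀²) = (4592.7729·221.31 + 1084.3849·3103.15)/20858.5464 = 4381435.572934/20858.5464 = 210.0547.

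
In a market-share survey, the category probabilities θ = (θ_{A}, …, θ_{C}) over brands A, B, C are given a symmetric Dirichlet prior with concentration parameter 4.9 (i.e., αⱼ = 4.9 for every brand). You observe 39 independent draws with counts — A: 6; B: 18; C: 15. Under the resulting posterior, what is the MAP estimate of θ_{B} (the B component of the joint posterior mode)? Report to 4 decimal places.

The Dirichlet prior is conjugate to the Multinomial likelihood: each posterior αⱼ = prior αⱼ + observed count nⱼ.
Posterior concentration: (10.9, 22.9, 19.9), total = 53.7.
Joint mode component: (α_{B}−1)/(Σα−K) = 21.9/50.7 = 0.4320.

0.4320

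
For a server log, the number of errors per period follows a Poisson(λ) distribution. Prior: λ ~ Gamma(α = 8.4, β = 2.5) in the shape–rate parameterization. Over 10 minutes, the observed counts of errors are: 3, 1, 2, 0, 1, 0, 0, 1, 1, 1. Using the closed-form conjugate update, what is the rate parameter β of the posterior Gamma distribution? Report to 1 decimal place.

12.5

With a Gamma(shape α, rate β) prior, the Poisson likelihood is conjugate: the posterior is Gamma(α + ΣXᵢ, β + n).
Sum of counts S = 10 over n = 10 minutes.
Posterior: Gamma(α+S, β+n) = Gamma(8.4+10, 2.5+10) = Gamma(18.4, 12.5).
Posterior β = 12.5.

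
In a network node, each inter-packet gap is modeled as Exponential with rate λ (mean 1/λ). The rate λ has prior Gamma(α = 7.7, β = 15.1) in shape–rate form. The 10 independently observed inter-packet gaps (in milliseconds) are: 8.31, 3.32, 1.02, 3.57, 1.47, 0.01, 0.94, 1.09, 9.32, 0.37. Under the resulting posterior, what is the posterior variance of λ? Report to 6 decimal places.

With a Gamma(shape α, rate β) prior on the exponential rate λ, the posterior after n observations with total T = Σxᵢ is Gamma(α+n, β+T).
Sum of observations T = 29.42 milliseconds; n = 10.
Posterior: Gamma(7.7+10, 15.1+29.42) = Gamma(17.7, 44.52).
Var = α/β² = 0.008930.

0.008930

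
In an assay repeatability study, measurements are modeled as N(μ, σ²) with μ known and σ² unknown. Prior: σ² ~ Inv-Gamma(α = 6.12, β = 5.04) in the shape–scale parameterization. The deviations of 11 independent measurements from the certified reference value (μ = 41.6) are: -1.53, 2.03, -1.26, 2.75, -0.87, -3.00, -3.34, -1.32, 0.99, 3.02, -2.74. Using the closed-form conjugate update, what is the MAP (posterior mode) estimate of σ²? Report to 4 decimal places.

2.6131

With known mean μ and an Inverse-Gamma(α, β) prior on σ², the Normal likelihood is conjugate: posterior is Inv-Gamma(α + n/2, β + Σ(xᵢ−μ)²/2).
Σ(xᵢ−μ)² = (-1.53)² + (2.03)² + (-1.26)² + (2.75)² + (-0.87)² + (-3.00)² + (-3.34)² + (-1.32)² + (0.99)² + (3.02)² + (-2.74)² = 55.8749.
Posterior: Inv-Gamma(6.12 + 11/2, 5.04 + 55.8749/2) = Inv-Gamma(11.62, 32.97745).
Mode = β/(α+1) = 32.97745/12.62 = 2.6131.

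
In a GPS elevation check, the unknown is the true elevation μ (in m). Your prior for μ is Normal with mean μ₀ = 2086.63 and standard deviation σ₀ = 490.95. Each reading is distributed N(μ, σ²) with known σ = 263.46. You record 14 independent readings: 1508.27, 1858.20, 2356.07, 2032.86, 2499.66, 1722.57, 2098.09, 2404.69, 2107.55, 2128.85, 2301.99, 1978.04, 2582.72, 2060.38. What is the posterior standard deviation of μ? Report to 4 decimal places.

For Normal data with known variance σ², a Normal(μ₀, σ₀²) prior on μ is conjugate. Posterior precision = 1/σ₀² + n/σ²; posterior mean is the precision-weighted average of μ₀ and x̄.
σ₀² = 490.95² = 241031.9025, σ² = 263.46² = 69411.1716; σ² + n·σ₀² = 69411.1716 + 14·241031.9025 = 3443857.8066.
Posterior precision = 1/σ₀² + n/σ² = 1/241031.9025 + 14/69411.1716 = (σ² + n·σ₀²)/(σ₀²σ²) = 3443857.8066/(241031.9025·69411.1716); posterior variance σₙ² = σ₀²σ²/(σ² + n·σ₀²) = 241031.9025·69411.1716/3443857.8066 = 4858.013218.
Posterior SD = √σₙ² = √(241031.9025·69411.1716/3443857.8066) = 69.6994.

69.6994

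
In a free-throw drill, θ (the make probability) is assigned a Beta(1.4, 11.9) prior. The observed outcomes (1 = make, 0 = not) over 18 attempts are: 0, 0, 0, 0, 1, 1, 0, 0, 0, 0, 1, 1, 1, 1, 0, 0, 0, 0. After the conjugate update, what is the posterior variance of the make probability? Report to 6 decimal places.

The Beta prior is conjugate to a Binomial/Bernoulli likelihood; the update adds successes to α and failures to β.
Posterior: Beta(α+k, β+n−k) = Beta(1.4+6, 11.9+12) = Beta(7.4, 23.9).
Var = αβ/((α+β)²(α+β+1)) = 7.4·23.9/(31.3²·32.3) = 0.005589.

0.005589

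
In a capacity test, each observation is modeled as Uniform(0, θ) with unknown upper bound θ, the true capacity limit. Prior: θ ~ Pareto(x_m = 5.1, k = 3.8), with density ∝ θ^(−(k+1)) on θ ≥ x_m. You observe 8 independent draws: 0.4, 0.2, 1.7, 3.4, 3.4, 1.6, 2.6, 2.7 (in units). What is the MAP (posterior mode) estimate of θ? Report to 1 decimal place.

A Pareto(scale x_m, shape k) prior on the upper bound θ of Uniform(0, θ) is conjugate: posterior is Pareto(max(x_m, max xᵢ), k + n).
Sample maximum = 3.4; prior scale x_m = 5.1 → posterior scale = max = 5.1.
Posterior shape = 3.8 + 8 = 11.8.
The Pareto density is decreasing on [x_m, ∞), so the mode is x_m = 5.1.

5.1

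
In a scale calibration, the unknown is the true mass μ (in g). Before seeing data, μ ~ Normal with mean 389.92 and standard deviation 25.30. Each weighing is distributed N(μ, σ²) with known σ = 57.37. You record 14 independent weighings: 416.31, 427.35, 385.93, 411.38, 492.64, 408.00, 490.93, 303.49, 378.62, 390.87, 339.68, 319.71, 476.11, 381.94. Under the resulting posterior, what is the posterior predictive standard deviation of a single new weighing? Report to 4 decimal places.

For Normal data with known variance σ², a Normal(μ₀, σ₀²) prior on μ is conjugate. Posterior precision = 1/σ₀² + n/σ²; posterior mean is the precision-weighted average of μ₀ and x̄.
σ₀² = 25.30² = 640.09, σ² = 57.37² = 3291.3169; σ² + n·σ₀² = 3291.3169 + 14·640.09 = 12252.5769.
Posterior precision = 1/σ₀² + n/σ² = 1/640.09 + 14/3291.3169 = (σ² + n·σ₀²)/(σ₀²σ²) = 12252.5769/(640.09·3291.3169); posterior variance σₙ² = σ₀²σ²/(σ² + n·σ₀²) = 640.09·3291.3169/12252.5769 = 171.942527.
Predictive variance for one new observation = σₙ² + σ² = 640.09·3291.3169/12252.5769 + 3291.3169 = σ²·(σ₀² + 12252.5769)/12252.5769 = 3291.3169·12892.6669/12252.5769 = 3463.259427; SD = √(3291.3169·12892.6669/12252.5769) = 58.8495.

58.8495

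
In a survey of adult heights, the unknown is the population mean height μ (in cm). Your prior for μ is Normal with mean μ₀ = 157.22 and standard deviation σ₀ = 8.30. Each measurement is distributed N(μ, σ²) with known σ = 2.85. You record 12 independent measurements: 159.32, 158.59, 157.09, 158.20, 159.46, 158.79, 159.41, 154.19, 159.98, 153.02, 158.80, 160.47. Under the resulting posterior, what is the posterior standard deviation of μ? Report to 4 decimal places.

0.8187

For Normal data with known variance σ², a Normal(μ₀, σ₀²) prior on μ is conjugate. Posterior precision = 1/σ₀² + n/σ²; posterior mean is the precision-weighted average of μ₀ and x̄.
σ₀² = 8.30² = 68.89, σ² = 2.85² = 8.1225; σ² + n·σ₀² = 8.1225 + 12·68.89 = 834.8025.
Posterior precision = 1/σ₀² + n/σ² = 1/68.89 + 12/8.1225 = (σ² + n·σ₀²)/(σ₀²σ²) = 834.8025/(68.89·8.1225); posterior variance σₙ² = σ₀²σ²/(σ² + n·σ₀²) = 68.89·8.1225/834.8025 = 0.670289.
Posterior SD = √σₙ² = √(68.89·8.1225/834.8025) = 0.8187.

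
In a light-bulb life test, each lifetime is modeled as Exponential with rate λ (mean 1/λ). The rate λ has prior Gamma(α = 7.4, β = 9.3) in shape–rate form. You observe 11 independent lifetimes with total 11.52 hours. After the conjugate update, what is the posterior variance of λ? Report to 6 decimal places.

With a Gamma(shape α, rate β) prior on the exponential rate λ, the posterior after n observations with total T = Σxᵢ is Gamma(α+n, β+T).
Posterior: Gamma(7.4+11, 9.3+11.52) = Gamma(18.4, 20.82).
Var = α/β² = 0.042448.

0.042448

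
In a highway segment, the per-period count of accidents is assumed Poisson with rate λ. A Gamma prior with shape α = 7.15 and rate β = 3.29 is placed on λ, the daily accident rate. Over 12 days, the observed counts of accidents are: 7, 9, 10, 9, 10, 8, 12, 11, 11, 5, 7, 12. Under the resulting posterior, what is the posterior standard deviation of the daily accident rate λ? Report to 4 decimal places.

0.7109

With a Gamma(shape α, rate β) prior, the Poisson likelihood is conjugate: the posterior is Gamma(α + ΣXᵢ, β + n).
Sum of counts S = 111 over n = 12 days.
Posterior: Gamma(α+S, β+n) = Gamma(7.15+111, 3.29+12) = Gamma(118.15, 15.29).
SD = √α/β = √118.15/15.29 = 0.7109.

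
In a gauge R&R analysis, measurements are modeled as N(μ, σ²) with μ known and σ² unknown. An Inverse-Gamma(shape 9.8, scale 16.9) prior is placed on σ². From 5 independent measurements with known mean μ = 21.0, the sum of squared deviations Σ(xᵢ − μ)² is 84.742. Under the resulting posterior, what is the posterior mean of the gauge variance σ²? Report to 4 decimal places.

With known mean μ and an Inverse-Gamma(α, β) prior on σ², the Normal likelihood is conjugate: posterior is Inv-Gamma(α + n/2, β + Σ(xᵢ−μ)²/2).
Posterior: Inv-Gamma(9.8 + 5/2, 16.9 + 84.742/2) = Inv-Gamma(12.30, 59.2710).
E[σ²|data] = β/(α−1) = 59.2710/11.30 = 5.2452.

5.2452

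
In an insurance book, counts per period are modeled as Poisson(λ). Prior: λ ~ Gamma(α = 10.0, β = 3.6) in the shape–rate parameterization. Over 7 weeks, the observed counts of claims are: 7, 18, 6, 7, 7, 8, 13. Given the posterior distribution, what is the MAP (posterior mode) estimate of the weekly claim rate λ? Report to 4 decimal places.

With a Gamma(shape α, rate β) prior, the Poisson likelihood is conjugate: the posterior is Gamma(α + ΣXᵢ, β + n).
Sum of counts S = 66 over n = 7 weeks.
Posterior: Gamma(α+S, β+n) = Gamma(10.0+66, 3.6+7) = Gamma(76.0, 10.6).
Mode of Gamma(α,β) for α≥1 is (α−1)/β = 75.0/10.6 = 7.0755.

7.0755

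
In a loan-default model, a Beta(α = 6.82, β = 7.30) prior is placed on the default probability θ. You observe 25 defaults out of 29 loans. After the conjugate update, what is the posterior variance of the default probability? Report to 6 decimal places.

0.004383

The Beta prior is conjugate to a Binomial/Bernoulli likelihood; the update adds successes to α and failures to β.
Posterior: Beta(α+k, β+n−k) = Beta(6.82+25, 7.30+4) = Beta(31.82, 11.30).
Var = αβ/((α+β)²(α+β+1)) = 31.82·11.30/(43.12²·44.12) = 0.004383.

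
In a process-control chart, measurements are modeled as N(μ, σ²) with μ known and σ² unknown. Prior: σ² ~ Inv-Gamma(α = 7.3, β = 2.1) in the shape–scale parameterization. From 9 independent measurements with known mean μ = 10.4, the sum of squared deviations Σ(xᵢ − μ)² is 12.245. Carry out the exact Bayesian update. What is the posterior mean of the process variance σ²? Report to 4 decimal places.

0.7613

With known mean μ and an Inverse-Gamma(α, β) prior on σ², the Normal likelihood is conjugate: posterior is Inv-Gamma(α + n/2, β + Σ(xᵢ−μ)²/2).
Posterior: Inv-Gamma(7.3 + 9/2, 2.1 + 12.245/2) = Inv-Gamma(11.80, 8.2225).
E[σ²|data] = β/(α−1) = 8.2225/10.80 = 0.7613.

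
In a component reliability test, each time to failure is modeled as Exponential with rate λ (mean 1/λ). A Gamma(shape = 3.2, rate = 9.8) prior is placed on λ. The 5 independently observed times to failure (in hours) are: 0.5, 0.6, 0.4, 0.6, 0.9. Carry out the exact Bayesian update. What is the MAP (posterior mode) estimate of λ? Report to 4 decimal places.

With a Gamma(shape α, rate β) prior on the exponential rate λ, the posterior after n observations with total T = Σxᵢ is Gamma(α+n, β+T).
Sum of observations T = 3.0 hours; n = 5.
Posterior: Gamma(3.2+5, 9.8+3.0) = Gamma(8.2, 12.8).
Mode = (α−1)/β = 0.5625.

0.5625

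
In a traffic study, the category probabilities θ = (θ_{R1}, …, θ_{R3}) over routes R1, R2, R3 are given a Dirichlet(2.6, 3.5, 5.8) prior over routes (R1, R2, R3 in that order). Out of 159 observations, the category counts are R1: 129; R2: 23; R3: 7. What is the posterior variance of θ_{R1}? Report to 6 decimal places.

0.001030

The Dirichlet prior is conjugate to the Multinomial likelihood: each posterior αⱼ = prior αⱼ + observed count nⱼ.
Posterior concentration: (131.6, 26.5, 12.8), total = 170.9.
Var[θ_j] = α_j(Σα−α_j)/((Σα)²(Σα+1)) = 131.6·39.3/(170.9²·171.9) = 0.001030.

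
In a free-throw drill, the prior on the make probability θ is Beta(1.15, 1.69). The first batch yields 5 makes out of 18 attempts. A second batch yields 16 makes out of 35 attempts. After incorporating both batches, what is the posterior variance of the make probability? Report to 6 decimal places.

The Beta prior is conjugate to a Binomial/Bernoulli likelihood; the update adds successes to α and failures to β.
After batch 1: Beta(1.15+5, 1.69+13) = Beta(6.15, 14.69).
After batch 2: Beta(6.15+16, 14.69+19) = Beta(22.15, 33.69).
Var = αβ/((α+β)²(α+β+1)) = 22.15·33.69/(55.84²·56.84) = 0.004210.

0.004210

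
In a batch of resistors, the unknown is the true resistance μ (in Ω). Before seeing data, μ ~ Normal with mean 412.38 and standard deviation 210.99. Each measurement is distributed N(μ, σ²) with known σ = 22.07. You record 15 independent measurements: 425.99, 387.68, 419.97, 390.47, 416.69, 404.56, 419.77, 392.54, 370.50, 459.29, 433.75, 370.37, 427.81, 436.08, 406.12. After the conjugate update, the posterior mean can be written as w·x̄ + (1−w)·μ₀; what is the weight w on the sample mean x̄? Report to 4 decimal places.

For Normal data with known variance σ², a Normal(μ₀, σ₀²) prior on μ is conjugate. Posterior precision = 1/σ₀² + n/σ²; posterior mean is the precision-weighted average of μ₀ and x̄.
σ₀² = 210.99² = 44516.7801, σ² = 22.07² = 487.0849. Prior precision 1/σ₀² = 1/44516.7801; data precision n/σ² = 15/487.0849.
w = (n/σ²)/(1/σ₀² + n/σ²) = n·σ₀²/(σ² + n·σ₀²) = 15·44516.7801/(487.0849 + 15·44516.7801) = 667751.7015/668238.7864 = 0.9993.

0.9993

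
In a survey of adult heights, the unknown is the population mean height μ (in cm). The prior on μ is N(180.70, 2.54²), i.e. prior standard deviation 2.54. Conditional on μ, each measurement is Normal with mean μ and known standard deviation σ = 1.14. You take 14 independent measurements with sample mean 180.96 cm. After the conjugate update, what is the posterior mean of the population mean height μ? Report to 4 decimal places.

For Normal data with known variance σ², a Normal(μ₀, σ₀²) prior on μ is conjugate. Posterior precision = 1/σ₀² + n/σ²; posterior mean is the precision-weighted average of μ₀ and x̄.
n·x̄ = 14·180.96 = 2533.44.
σ₀² = 2.54² = 6.4516, σ² = 1.14² = 1.2996; σ² + n·σ₀² = 1.2996 + 14·6.4516 = 91.622.
Posterior mean = (μ₀/σ₀² + n·x̄/σ²)/(1/σ₀² + n/σ²) = (σ²·μ₀ + σ₀²·n·x̄)/(σ² + n·σ₀²) = (1.2996·180.70 + 6.4516·2533.44)/91.622 = 16579.579224/91.622 = 180.9563.

180.9563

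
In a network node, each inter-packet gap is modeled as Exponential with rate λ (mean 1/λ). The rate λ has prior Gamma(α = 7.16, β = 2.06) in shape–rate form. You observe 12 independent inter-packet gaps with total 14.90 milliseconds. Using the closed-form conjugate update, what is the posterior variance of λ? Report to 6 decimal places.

With a Gamma(shape α, rate β) prior on the exponential rate λ, the posterior after n observations with total T = Σxᵢ is Gamma(α+n, β+T).
Posterior: Gamma(7.16+12, 2.06+14.90) = Gamma(19.16, 16.96).
Var = α/β² = 0.066611.

0.066611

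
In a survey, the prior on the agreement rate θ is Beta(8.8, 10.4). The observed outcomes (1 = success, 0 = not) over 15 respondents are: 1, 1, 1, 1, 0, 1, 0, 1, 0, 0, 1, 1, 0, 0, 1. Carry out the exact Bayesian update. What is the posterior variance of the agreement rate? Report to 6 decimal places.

0.007090

The Beta prior is conjugate to a Binomial/Bernoulli likelihood; the update adds successes to α and failures to β.
Posterior: Beta(α+k, β+n−k) = Beta(8.8+9, 10.4+6) = Beta(17.8, 16.4).
Var = αβ/((α+β)²(α+β+1)) = 17.8·16.4/(34.2²·35.2) = 0.007090.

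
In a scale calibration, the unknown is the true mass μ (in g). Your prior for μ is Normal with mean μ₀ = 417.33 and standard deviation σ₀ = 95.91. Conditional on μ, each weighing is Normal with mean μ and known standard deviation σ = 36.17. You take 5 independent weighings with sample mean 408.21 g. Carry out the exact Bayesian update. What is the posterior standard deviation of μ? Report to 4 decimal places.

15.9505

For Normal data with known variance σ², a Normal(μ₀, σ₀²) prior on μ is conjugate. Posterior precision = 1/σ₀² + n/σ²; posterior mean is the precision-weighted average of μ₀ and x̄.
σ₀² = 95.91² = 9198.7281, σ² = 36.17² = 1308.2689; σ² + n·σ₀² = 1308.2689 + 5·9198.7281 = 47301.9094.
Posterior precision = 1/σ₀² + n/σ² = 1/9198.7281 + 5/1308.2689 = (σ² + n·σ₀²)/(σ₀²σ²) = 47301.9094/(9198.7281·1308.2689); posterior variance σₙ² = σ₀²σ²/(σ² + n·σ₀²) = 9198.7281·1308.2689/47301.9094 = 254.417000.
Posterior SD = √σₙ² = √(9198.7281·1308.2689/47301.9094) = 15.9505.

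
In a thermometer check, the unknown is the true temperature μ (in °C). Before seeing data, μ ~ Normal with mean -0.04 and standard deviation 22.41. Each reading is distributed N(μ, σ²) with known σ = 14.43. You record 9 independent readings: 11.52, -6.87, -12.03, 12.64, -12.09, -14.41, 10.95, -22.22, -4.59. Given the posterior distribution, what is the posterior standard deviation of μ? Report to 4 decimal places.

For Normal data with known variance σ², a Normal(μ₀, σ₀²) prior on μ is conjugate. Posterior precision = 1/σ₀² + n/σ²; posterior mean is the precision-weighted average of μ₀ and x̄.
σ₀² = 22.41² = 502.2081, σ² = 14.43² = 208.2249; σ² + n·σ₀² = 208.2249 + 9·502.2081 = 4728.0978.
Posterior precision = 1/σ₀² + n/σ² = 1/502.2081 + 9/208.2249 = (σ² + n·σ₀²)/(σ₀²σ²) = 4728.0978/(502.2081·208.2249); posterior variance σₙ² = σ₀²σ²/(σ² + n·σ₀²) = 502.2081·208.2249/4728.0978 = 22.117189.
Posterior SD = √σₙ² = √(502.2081·208.2249/4728.0978) = 4.7029.

4.7029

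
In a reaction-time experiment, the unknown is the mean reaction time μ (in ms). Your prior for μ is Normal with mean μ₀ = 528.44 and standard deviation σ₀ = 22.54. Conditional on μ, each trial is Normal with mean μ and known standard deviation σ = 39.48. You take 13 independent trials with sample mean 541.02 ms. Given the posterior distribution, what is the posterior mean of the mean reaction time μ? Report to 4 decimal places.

For Normal data with known variance σ², a Normal(μ₀, σ₀²) prior on μ is conjugate. Posterior precision = 1/σ₀² + n/σ²; posterior mean is the precision-weighted average of μ₀ and x̄.
n·x̄ = 13·541.02 = 7033.26.
σ₀² = 22.54² = 508.0516, σ² = 39.48² = 1558.6704; σ² + n·σ₀² = 1558.6704 + 13·508.0516 = 8163.3412.
Posterior mean = (μ₀/σ₀² + n·x̄/σ²)/(1/σ₀² + n/σ²) = (σ²·μ₀ + σ₀²·n·x̄)/(σ² + n·σ₀²) = (1558.6704·528.44 + 508.0516·7033.26)/8163.3412 = 4396922.782392/8163.3412 = 538.6180.

538.6180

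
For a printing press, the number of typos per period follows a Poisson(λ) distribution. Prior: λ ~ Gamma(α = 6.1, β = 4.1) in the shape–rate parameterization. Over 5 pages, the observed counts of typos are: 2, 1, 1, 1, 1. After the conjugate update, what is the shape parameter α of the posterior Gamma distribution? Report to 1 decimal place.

With a Gamma(shape α, rate β) prior, the Poisson likelihood is conjugate: the posterior is Gamma(α + ΣXᵢ, β + n).
Sum of counts S = 6 over n = 5 pages.
Posterior: Gamma(α+S, β+n) = Gamma(6.1+6, 4.1+5) = Gamma(12.1, 9.1).
Posterior α = 12.1.

12.1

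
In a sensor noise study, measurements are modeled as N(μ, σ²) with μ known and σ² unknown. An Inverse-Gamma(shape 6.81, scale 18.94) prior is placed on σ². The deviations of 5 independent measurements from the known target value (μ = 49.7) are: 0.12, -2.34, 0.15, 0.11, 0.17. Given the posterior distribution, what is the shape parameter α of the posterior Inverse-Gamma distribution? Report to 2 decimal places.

9.31

With known mean μ and an Inverse-Gamma(α, β) prior on σ², the Normal likelihood is conjugate: posterior is Inv-Gamma(α + n/2, β + Σ(xᵢ−μ)²/2).
Σ(xᵢ−μ)² = (0.12)² + (-2.34)² + (0.15)² + (0.11)² + (0.17)² = 5.5535.
Posterior: Inv-Gamma(6.81 + 5/2, 18.94 + 5.5535/2) = Inv-Gamma(9.31, 21.71675).
Posterior α = 9.31.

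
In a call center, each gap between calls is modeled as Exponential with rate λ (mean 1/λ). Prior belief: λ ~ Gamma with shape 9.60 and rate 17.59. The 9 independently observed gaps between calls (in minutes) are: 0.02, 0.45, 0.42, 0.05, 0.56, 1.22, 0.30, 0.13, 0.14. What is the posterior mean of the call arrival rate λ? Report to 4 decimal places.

With a Gamma(shape α, rate β) prior on the exponential rate λ, the posterior after n observations with total T = Σxᵢ is Gamma(α+n, β+T).
Sum of observations T = 3.29 minutes; n = 9.
Posterior: Gamma(9.60+9, 17.59+3.29) = Gamma(18.60, 20.88).
Posterior mean of λ = α/β = 18.60/20.88 = 0.8908.

0.8908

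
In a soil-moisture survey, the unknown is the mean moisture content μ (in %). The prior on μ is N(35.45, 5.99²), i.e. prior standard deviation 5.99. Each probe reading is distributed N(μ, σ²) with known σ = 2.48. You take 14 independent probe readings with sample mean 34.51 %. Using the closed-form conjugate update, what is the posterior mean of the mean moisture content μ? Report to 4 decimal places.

34.5214

For Normal data with known variance σ², a Normal(μ₀, σ₀²) prior on μ is conjugate. Posterior precision = 1/σ₀² + n/σ²; posterior mean is the precision-weighted average of μ₀ and x̄.
n·x̄ = 14·34.51 = 483.14.
σ₀² = 5.99² = 35.8801, σ² = 2.48² = 6.1504; σ² + n·σ₀² = 6.1504 + 14·35.8801 = 508.4718.
Posterior mean = (μ₀/σ₀² + n·x̄/σ²)/(1/σ₀² + n/σ²) = (σ²·μ₀ + σ₀²·n·x̄)/(σ² + n·σ₀²) = (6.1504·35.45 + 35.8801·483.14)/508.4718 = 17553.143194/508.4718 = 34.5214.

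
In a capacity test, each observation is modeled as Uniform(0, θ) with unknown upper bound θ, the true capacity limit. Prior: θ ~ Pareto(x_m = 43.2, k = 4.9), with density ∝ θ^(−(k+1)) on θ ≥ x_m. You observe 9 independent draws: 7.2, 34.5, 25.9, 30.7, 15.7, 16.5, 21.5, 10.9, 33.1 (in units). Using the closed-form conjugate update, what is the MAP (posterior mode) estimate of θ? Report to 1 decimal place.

A Pareto(scale x_m, shape k) prior on the upper bound θ of Uniform(0, θ) is conjugate: posterior is Pareto(max(x_m, max xᵢ), k + n).
Sample maximum = 34.5; prior scale x_m = 43.2 → posterior scale = max = 43.2.
Posterior shape = 4.9 + 9 = 13.9.
The Pareto density is decreasing on [x_m, ∞), so the mode is x_m = 43.2.

43.2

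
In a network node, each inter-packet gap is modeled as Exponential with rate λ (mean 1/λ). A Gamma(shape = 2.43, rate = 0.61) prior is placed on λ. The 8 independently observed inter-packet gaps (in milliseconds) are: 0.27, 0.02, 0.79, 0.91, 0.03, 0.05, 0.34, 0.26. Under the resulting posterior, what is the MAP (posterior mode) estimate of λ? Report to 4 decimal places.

2.8750

With a Gamma(shape α, rate β) prior on the exponential rate λ, the posterior after n observations with total T = Σxᵢ is Gamma(α+n, β+T).
Sum of observations T = 2.67 milliseconds; n = 8.
Posterior: Gamma(2.43+8, 0.61+2.67) = Gamma(10.43, 3.28).
Mode = (α−1)/β = 2.8750.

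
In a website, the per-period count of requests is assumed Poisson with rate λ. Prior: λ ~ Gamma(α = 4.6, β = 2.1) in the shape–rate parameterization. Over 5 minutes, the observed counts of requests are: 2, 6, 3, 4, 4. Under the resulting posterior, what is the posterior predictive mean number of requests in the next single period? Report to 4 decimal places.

With a Gamma(shape α, rate β) prior, the Poisson likelihood is conjugate: the posterior is Gamma(α + ΣXᵢ, β + n).
Sum of counts S = 19 over n = 5 minutes.
Posterior: Gamma(α+S, β+n) = Gamma(4.6+19, 2.1+5) = Gamma(23.6, 7.1).
The predictive distribution for one future period is NegBinom with mean α/β = 3.3239.

3.3239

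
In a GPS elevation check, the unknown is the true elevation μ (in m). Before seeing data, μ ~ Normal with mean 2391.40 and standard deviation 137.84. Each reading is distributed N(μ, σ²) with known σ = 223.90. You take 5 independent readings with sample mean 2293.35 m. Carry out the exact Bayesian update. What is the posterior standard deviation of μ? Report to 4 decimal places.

For Normal data with known variance σ², a Normal(μ₀, σ₀²) prior on μ is conjugate. Posterior precision = 1/σ₀² + n/σ²; posterior mean is the precision-weighted average of μ₀ and x̄.
σ₀² = 137.84² = 18999.8656, σ² = 223.90² = 50131.21; σ² + n·σ₀² = 50131.21 + 5·18999.8656 = 145130.538.
Posterior precision = 1/σ₀² + n/σ² = 1/18999.8656 + 5/50131.21 = (σ² + n·σ₀²)/(σ₀²σ²) = 145130.538/(18999.8656·50131.21); posterior variance σₙ² = σ₀²σ²/(σ² + n·σ₀²) = 18999.8656·50131.21/145130.538 = 6562.962320.
Posterior SD = √σₙ² = √(18999.8656·50131.21/145130.538) = 81.0121.

81.0121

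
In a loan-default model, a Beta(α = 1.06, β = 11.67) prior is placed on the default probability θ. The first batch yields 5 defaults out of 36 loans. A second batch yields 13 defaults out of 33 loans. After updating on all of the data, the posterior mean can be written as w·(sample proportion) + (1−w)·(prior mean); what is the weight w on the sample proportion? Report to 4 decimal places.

0.8442

The Beta prior is conjugate to a Binomial/Bernoulli likelihood; the update adds successes to α and failures to β.
Total number of loans: n = 36 + 33 = 69.
Posterior mean = (α₀+k)/(α₀+β₀+n) = [n/(α₀+β₀+n)]·(k/n) + [(α₀+β₀)/(α₀+β₀+n)]·α₀/(α₀+β₀), so only n and the prior enter the weight.
The weight on the data is w = n/(α₀+β₀+n) = 69/(1.06+11.67+69) = 69/81.73 = 0.8442.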